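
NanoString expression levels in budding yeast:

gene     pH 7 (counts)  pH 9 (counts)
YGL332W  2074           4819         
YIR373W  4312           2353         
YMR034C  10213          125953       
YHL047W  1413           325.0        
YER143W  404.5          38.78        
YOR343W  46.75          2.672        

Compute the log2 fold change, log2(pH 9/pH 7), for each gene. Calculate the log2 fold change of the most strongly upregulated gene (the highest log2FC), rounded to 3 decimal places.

log2(4819/2074) = 1.216  (YGL332W)
log2(2353/4312) = -0.874  (YIR373W)
log2(125953/10213) = 3.624  (YMR034C)
log2(325.0/1413) = -2.120  (YHL047W)
log2(38.78/404.5) = -3.383  (YER143W)
log2(2.672/46.75) = -4.129  (YOR343W)
YMR034C is most strongly upregulated.

3.624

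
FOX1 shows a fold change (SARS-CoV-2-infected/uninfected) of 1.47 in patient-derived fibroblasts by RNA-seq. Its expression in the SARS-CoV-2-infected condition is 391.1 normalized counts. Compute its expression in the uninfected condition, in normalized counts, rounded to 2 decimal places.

266.05

uninfected expression = 391.1 / 1.47 = 266.05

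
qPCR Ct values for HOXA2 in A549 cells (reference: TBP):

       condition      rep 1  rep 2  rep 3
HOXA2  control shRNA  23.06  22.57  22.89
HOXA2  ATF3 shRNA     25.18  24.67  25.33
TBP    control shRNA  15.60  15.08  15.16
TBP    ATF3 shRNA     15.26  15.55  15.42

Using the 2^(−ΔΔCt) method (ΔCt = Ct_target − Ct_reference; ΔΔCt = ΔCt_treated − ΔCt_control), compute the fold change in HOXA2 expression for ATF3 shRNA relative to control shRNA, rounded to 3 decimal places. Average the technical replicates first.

0.235

Mean Ct: HOXA2 control shRNA 22.840; HOXA2 ATF3 shRNA 25.060; TBP control shRNA 15.280; TBP ATF3 shRNA 15.410
ΔCt(control shRNA) = 22.840 − 15.280 = 7.560
ΔCt(ATF3 shRNA) = 25.060 − 15.410 = 9.650
ΔΔCt = 9.650 − 7.560 = 2.090
Fold change = 2^(−2.090) = 0.2349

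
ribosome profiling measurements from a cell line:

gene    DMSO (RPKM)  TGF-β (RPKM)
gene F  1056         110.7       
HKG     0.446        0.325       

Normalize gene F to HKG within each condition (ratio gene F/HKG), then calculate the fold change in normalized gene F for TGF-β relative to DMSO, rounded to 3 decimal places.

0.144

gene F/HKG (DMSO) = 1056 / 0.446 = 2367.7
gene F/HKG (TGF-β) = 110.7 / 0.325 = 340.62
Fold change = 340.62 / 2367.7 = 0.1439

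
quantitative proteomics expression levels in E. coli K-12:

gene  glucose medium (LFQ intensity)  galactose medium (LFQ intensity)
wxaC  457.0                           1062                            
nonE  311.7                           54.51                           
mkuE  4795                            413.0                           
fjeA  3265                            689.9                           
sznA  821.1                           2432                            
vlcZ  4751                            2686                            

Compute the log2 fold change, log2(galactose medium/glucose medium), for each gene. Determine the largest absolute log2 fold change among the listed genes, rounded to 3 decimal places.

log2(1062/457.0) = 1.217  (wxaC)
log2(54.51/311.7) = -2.516  (nonE)
log2(413.0/4795) = -3.537  (mkuE)
log2(689.9/3265) = -2.243  (fjeA)
log2(2432/821.1) = 1.567  (sznA)
log2(2686/4751) = -0.823  (vlcZ)
The largest magnitude belongs to mkuE.

3.537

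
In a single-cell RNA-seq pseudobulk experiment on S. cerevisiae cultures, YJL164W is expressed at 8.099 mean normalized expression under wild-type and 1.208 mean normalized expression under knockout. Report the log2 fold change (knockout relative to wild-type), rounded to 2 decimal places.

Fold change = 1.208 / 8.099 = 0.1492
log2(0.1492) = -2.745

-2.75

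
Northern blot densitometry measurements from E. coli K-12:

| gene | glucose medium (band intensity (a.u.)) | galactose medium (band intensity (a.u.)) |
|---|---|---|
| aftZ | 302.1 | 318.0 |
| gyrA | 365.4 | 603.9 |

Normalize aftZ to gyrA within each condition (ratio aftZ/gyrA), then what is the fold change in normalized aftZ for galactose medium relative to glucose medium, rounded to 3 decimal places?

0.637

aftZ/gyrA (glucose medium) = 302.1 / 365.4 = 0.82677
aftZ/gyrA (galactose medium) = 318.0 / 603.9 = 0.52658
Fold change = 0.52658 / 0.82677 = 0.6369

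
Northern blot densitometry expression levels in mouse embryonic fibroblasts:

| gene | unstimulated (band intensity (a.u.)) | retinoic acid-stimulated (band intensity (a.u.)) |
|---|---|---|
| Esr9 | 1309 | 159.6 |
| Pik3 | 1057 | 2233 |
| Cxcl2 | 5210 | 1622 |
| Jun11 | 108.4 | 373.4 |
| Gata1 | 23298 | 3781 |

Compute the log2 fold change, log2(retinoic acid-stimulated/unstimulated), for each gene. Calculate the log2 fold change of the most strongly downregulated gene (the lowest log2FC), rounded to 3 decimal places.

-3.036

log2(159.6/1309) = -3.036  (Esr9)
log2(2233/1057) = 1.079  (Pik3)
log2(1622/5210) = -1.684  (Cxcl2)
log2(373.4/108.4) = 1.784  (Jun11)
log2(3781/23298) = -2.623  (Gata1)
Esr9 is most strongly downregulated.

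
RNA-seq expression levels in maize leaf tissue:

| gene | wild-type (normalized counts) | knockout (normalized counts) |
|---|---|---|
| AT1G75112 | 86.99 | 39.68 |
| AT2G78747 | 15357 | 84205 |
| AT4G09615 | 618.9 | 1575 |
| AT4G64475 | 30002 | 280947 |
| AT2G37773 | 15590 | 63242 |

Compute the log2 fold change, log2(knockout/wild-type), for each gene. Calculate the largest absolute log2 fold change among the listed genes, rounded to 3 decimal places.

3.227

log2(39.68/86.99) = -1.132  (AT1G75112)
log2(84205/15357) = 2.455  (AT2G78747)
log2(1575/618.9) = 1.348  (AT4G09615)
log2(280947/30002) = 3.227  (AT4G64475)
log2(63242/15590) = 2.020  (AT2G37773)
The largest magnitude belongs to AT4G64475.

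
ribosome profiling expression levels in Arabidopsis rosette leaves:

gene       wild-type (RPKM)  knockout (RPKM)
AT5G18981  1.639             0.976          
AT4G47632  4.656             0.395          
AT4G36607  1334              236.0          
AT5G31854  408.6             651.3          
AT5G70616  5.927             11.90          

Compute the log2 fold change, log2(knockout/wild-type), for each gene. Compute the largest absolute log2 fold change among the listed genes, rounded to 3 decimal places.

log2(0.976/1.639) = -0.748  (AT5G18981)
log2(0.395/4.656) = -3.559  (AT4G47632)
log2(236.0/1334) = -2.499  (AT4G36607)
log2(651.3/408.6) = 0.673  (AT5G31854)
log2(11.90/5.927) = 1.006  (AT5G70616)
The largest magnitude belongs to AT4G47632.

3.559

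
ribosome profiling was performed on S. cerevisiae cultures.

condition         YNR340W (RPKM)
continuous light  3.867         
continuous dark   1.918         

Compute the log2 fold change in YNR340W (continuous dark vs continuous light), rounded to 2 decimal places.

-1.01

Fold change = 1.918 / 3.867 = 0.4960
log2(0.4960) = -1.012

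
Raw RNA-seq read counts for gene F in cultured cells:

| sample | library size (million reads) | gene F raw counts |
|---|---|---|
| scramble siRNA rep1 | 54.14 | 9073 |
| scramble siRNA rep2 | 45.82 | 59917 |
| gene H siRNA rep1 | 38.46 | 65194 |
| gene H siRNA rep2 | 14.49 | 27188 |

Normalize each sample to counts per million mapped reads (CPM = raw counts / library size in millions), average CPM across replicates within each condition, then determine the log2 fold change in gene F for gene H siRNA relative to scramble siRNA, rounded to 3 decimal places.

CPM(scramble siRNA rep1) = 9073 / 54.14 = 167.5840
CPM(scramble siRNA rep2) = 59917 / 45.82 = 1307.6604
CPM(gene H siRNA rep1) = 65194 / 38.46 = 1695.1118
CPM(gene H siRNA rep2) = 27188 / 14.49 = 1876.3285
mean CPM(scramble siRNA) = 737.6222; mean CPM(gene H siRNA) = 1785.7202
Fold change = 1785.7202 / 737.6222 = 2.42091
log2(2.42091) = 1.2756

1.276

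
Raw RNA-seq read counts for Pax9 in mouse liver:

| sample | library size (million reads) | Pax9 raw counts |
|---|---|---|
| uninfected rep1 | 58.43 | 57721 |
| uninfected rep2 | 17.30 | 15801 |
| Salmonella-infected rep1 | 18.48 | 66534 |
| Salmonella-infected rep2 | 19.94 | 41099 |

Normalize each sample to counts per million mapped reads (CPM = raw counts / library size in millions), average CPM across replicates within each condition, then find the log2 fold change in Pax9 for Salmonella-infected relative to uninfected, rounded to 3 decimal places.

CPM(uninfected rep1) = 57721 / 58.43 = 987.8658
CPM(uninfected rep2) = 15801 / 17.30 = 913.3526
CPM(Salmonella-infected rep1) = 66534 / 18.48 = 3600.3247
CPM(Salmonella-infected rep2) = 41099 / 19.94 = 2061.1334
mean CPM(uninfected) = 950.6092; mean CPM(Salmonella-infected) = 2830.7290
Fold change = 2830.7290 / 950.6092 = 2.97781
log2(2.97781) = 1.5742

1.574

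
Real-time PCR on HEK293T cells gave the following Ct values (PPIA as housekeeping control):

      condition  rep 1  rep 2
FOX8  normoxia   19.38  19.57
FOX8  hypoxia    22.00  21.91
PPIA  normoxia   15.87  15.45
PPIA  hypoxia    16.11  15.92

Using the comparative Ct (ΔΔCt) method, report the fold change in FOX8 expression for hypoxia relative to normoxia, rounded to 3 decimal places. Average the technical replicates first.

Mean Ct: FOX8 normoxia 19.475; FOX8 hypoxia 21.955; PPIA normoxia 15.660; PPIA hypoxia 16.015
ΔCt(normoxia) = 19.475 − 15.660 = 3.815
ΔCt(hypoxia) = 21.955 − 16.015 = 5.940
ΔΔCt = 5.940 − 3.815 = 2.125
Fold change = 2^(−2.125) = 0.2293

0.229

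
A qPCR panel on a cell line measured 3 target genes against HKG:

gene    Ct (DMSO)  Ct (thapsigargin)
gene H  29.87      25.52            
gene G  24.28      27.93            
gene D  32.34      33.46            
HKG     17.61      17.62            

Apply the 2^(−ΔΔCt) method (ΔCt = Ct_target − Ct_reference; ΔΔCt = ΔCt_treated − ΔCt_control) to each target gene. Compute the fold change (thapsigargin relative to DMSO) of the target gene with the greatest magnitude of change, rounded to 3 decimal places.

20.535

gene H: ΔΔCt = (25.52−17.62) − (29.87−17.61) = 7.90 − 12.26 = -4.36; fold change = 2^4.36 = 20.535
gene G: ΔΔCt = (27.93−17.62) − (24.28−17.61) = 10.31 − 6.67 = 3.64; fold change = 2^-3.64 = 0.080
gene D: ΔΔCt = (33.46−17.62) − (32.34−17.61) = 15.84 − 14.73 = 1.11; fold change = 2^-1.11 = 0.463
gene H has the largest |ΔΔCt| = 4.36.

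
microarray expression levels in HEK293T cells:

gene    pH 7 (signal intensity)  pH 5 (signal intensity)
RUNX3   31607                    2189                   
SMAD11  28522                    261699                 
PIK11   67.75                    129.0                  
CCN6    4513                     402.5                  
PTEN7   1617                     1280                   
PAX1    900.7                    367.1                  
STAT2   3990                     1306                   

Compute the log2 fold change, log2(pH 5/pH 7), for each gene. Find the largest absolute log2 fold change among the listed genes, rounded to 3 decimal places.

log2(2189/31607) = -3.852  (RUNX3)
log2(261699/28522) = 3.198  (SMAD11)
log2(129.0/67.75) = 0.929  (PIK11)
log2(402.5/4513) = -3.487  (CCN6)
log2(1280/1617) = -0.337  (PTEN7)
log2(367.1/900.7) = -1.295  (PAX1)
log2(1306/3990) = -1.611  (STAT2)
The largest magnitude belongs to RUNX3.

3.852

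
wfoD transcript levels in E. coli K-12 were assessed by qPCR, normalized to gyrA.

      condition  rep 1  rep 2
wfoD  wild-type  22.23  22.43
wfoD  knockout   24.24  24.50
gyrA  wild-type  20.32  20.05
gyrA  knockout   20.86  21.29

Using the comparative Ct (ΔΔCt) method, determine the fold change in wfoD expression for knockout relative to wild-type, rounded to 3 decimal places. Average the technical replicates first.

Mean Ct: wfoD wild-type 22.330; wfoD knockout 24.370; gyrA wild-type 20.185; gyrA knockout 21.075
ΔCt(wild-type) = 22.330 − 20.185 = 2.145
ΔCt(knockout) = 24.370 − 21.075 = 3.295
ΔΔCt = 3.295 − 2.145 = 1.150
Fold change = 2^(−1.150) = 0.4506

0.451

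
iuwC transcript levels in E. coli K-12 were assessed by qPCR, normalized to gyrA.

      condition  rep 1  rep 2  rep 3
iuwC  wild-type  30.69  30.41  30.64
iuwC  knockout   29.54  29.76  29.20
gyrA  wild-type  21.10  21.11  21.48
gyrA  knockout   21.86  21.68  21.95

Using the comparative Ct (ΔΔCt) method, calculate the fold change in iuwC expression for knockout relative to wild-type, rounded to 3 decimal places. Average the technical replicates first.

3.204

Mean Ct: iuwC wild-type 30.580; iuwC knockout 29.500; gyrA wild-type 21.230; gyrA knockout 21.830
ΔCt(wild-type) = 30.580 − 21.230 = 9.350
ΔCt(knockout) = 29.500 − 21.830 = 7.670
ΔΔCt = 7.670 − 9.350 = -1.680
Fold change = 2^(−(-1.680)) = 2^1.680 = 3.2043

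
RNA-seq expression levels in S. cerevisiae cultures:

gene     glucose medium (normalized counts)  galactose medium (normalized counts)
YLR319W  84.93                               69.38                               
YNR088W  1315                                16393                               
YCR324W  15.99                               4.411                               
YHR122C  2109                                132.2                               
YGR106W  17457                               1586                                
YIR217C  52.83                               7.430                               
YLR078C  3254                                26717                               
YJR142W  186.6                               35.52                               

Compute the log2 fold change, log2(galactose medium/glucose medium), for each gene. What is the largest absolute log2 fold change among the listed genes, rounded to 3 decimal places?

log2(69.38/84.93) = -0.292  (YLR319W)
log2(16393/1315) = 3.640  (YNR088W)
log2(4.411/15.99) = -1.858  (YCR324W)
log2(132.2/2109) = -3.996  (YHR122C)
log2(1586/17457) = -3.460  (YGR106W)
log2(7.430/52.83) = -2.830  (YIR217C)
log2(26717/3254) = 3.037  (YLR078C)
log2(35.52/186.6) = -2.393  (YJR142W)
The largest magnitude belongs to YHR122C.

3.996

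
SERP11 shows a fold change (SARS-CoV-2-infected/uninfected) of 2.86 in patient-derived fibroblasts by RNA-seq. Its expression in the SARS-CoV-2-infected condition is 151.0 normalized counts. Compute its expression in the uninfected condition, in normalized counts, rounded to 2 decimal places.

uninfected expression = 151.0 / 2.86 = 52.80

52.80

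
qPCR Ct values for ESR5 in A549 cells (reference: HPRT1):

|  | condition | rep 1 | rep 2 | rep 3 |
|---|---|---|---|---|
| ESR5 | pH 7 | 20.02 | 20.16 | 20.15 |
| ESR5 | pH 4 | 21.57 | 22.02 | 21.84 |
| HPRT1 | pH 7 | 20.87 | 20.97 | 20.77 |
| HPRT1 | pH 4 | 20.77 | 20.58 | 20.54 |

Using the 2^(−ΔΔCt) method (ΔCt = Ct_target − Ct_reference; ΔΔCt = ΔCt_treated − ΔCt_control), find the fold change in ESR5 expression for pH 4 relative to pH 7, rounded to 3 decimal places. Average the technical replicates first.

Mean Ct: ESR5 pH 7 20.110; ESR5 pH 4 21.810; HPRT1 pH 7 20.870; HPRT1 pH 4 20.630
ΔCt(pH 7) = 20.110 − 20.870 = -0.760
ΔCt(pH 4) = 21.810 − 20.630 = 1.180
ΔΔCt = 1.180 − (-0.760) = 1.940
Fold change = 2^(−1.940) = 0.2606

0.261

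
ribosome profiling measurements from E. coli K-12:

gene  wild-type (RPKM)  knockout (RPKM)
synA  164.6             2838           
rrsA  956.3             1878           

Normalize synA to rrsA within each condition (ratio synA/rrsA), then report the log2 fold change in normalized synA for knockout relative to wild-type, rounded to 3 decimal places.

synA/rrsA (wild-type) = 164.6 / 956.3 = 0.17212
synA/rrsA (knockout) = 2838 / 1878 = 1.5112
Fold change = 1.5112 / 0.17212 = 8.7797
log2(8.7797) = 3.1342

3.134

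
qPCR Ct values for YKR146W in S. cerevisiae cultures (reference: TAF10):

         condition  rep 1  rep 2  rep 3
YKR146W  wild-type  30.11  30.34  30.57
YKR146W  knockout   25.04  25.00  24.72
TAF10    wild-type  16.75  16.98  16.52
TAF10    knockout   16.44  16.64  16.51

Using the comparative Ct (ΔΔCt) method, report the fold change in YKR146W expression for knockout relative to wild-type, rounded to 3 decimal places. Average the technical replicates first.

36.758

Mean Ct: YKR146W wild-type 30.340; YKR146W knockout 24.920; TAF10 wild-type 16.750; TAF10 knockout 16.530
ΔCt(wild-type) = 30.340 − 16.750 = 13.590
ΔCt(knockout) = 24.920 − 16.530 = 8.390
ΔΔCt = 8.390 − 13.590 = -5.200
Fold change = 2^(−(-5.200)) = 2^5.200 = 36.7583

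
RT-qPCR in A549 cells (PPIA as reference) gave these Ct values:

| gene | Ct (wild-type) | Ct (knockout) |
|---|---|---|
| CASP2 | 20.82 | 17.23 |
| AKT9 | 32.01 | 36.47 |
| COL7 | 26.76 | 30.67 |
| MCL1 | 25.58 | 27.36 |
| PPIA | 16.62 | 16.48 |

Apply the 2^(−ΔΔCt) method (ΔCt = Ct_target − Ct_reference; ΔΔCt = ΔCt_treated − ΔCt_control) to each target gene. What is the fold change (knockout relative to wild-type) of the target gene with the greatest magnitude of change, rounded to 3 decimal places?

0.041

CASP2: ΔΔCt = (17.23−16.48) − (20.82−16.62) = 0.75 − 4.20 = -3.45; fold change = 2^3.45 = 10.928
AKT9: ΔΔCt = (36.47−16.48) − (32.01−16.62) = 19.99 − 15.39 = 4.60; fold change = 2^-4.60 = 0.041
COL7: ΔΔCt = (30.67−16.48) − (26.76−16.62) = 14.19 − 10.14 = 4.05; fold change = 2^-4.05 = 0.060
MCL1: ΔΔCt = (27.36−16.48) − (25.58−16.62) = 10.88 − 8.96 = 1.92; fold change = 2^-1.92 = 0.264
AKT9 has the largest |ΔΔCt| = 4.60.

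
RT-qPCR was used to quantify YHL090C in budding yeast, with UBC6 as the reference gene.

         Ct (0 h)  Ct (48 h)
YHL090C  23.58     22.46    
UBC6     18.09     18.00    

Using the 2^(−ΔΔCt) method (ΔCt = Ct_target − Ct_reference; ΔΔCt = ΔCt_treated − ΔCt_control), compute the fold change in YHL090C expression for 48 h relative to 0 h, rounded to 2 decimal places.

2.04

ΔCt(0 h) = 23.580 − 18.090 = 5.490
ΔCt(48 h) = 22.460 − 18.000 = 4.460
ΔΔCt = 4.460 − 5.490 = -1.030
Fold change = 2^(−(-1.030)) = 2^1.030 = 2.042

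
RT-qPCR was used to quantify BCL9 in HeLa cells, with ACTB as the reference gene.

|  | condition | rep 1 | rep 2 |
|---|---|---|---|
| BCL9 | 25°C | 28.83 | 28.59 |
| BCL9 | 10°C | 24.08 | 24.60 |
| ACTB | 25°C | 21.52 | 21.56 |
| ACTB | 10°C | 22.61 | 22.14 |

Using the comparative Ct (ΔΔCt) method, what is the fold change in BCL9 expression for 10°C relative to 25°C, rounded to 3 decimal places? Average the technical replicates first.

36.886

Mean Ct: BCL9 25°C 28.710; BCL9 10°C 24.340; ACTB 25°C 21.540; ACTB 10°C 22.375
ΔCt(25°C) = 28.710 − 21.540 = 7.170
ΔCt(10°C) = 24.340 − 22.375 = 1.965
ΔΔCt = 1.965 − 7.170 = -5.205
Fold change = 2^(−(-5.205)) = 2^5.205 = 36.8860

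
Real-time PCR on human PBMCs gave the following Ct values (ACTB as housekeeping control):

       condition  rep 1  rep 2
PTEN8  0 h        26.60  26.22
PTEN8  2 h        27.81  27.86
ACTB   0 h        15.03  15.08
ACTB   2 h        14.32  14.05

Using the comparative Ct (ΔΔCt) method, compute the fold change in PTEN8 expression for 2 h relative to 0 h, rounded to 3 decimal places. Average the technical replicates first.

Mean Ct: PTEN8 0 h 26.410; PTEN8 2 h 27.835; ACTB 0 h 15.055; ACTB 2 h 14.185
ΔCt(0 h) = 26.410 − 15.055 = 11.355
ΔCt(2 h) = 27.835 − 14.185 = 13.650
ΔΔCt = 13.650 − 11.355 = 2.295
Fold change = 2^(−2.295) = 0.2038

0.204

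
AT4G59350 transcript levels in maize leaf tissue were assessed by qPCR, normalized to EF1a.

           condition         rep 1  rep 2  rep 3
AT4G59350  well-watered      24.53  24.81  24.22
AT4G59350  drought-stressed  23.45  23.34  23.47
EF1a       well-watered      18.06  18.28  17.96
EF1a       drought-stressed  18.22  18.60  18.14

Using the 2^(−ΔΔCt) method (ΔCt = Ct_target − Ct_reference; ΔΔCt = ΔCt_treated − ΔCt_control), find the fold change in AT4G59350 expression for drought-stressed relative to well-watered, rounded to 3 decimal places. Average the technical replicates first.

Mean Ct: AT4G59350 well-watered 24.520; AT4G59350 drought-stressed 23.420; EF1a well-watered 18.100; EF1a drought-stressed 18.320
ΔCt(well-watered) = 24.520 − 18.100 = 6.420
ΔCt(drought-stressed) = 23.420 − 18.320 = 5.100
ΔΔCt = 5.100 − 6.420 = -1.320
Fold change = 2^(−(-1.320)) = 2^1.320 = 2.4967

2.497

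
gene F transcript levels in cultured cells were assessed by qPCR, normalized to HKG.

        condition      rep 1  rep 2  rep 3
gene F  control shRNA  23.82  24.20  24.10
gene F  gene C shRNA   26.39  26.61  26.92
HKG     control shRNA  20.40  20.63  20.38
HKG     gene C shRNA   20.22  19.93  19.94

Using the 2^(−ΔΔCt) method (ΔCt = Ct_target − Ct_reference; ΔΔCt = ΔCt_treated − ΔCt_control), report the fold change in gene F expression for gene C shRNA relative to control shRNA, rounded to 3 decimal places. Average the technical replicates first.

0.122

Mean Ct: gene F control shRNA 24.040; gene F gene C shRNA 26.640; HKG control shRNA 20.470; HKG gene C shRNA 20.030
ΔCt(control shRNA) = 24.040 − 20.470 = 3.570
ΔCt(gene C shRNA) = 26.640 − 20.030 = 6.610
ΔΔCt = 6.610 − 3.570 = 3.040
Fold change = 2^(−3.040) = 0.1216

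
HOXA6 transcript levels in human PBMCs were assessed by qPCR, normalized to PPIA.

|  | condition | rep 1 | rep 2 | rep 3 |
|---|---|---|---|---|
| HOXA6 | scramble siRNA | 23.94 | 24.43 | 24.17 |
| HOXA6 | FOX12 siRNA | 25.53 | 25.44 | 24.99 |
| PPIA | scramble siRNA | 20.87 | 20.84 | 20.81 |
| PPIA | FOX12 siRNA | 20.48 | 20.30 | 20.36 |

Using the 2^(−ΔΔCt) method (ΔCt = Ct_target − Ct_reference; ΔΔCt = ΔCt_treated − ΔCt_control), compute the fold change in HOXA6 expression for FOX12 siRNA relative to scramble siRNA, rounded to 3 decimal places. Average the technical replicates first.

0.330

Mean Ct: HOXA6 scramble siRNA 24.180; HOXA6 FOX12 siRNA 25.320; PPIA scramble siRNA 20.840; PPIA FOX12 siRNA 20.380
ΔCt(scramble siRNA) = 24.180 − 20.840 = 3.340
ΔCt(FOX12 siRNA) = 25.320 − 20.380 = 4.940
ΔΔCt = 4.940 − 3.340 = 1.600
Fold change = 2^(−1.600) = 0.3299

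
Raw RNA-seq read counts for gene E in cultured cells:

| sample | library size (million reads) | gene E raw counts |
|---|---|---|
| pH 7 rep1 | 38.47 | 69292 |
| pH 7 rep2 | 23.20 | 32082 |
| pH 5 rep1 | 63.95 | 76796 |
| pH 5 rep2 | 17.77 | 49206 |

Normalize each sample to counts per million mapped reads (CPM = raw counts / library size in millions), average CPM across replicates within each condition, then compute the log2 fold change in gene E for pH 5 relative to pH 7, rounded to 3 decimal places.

CPM(pH 7 rep1) = 69292 / 38.47 = 1801.1957
CPM(pH 7 rep2) = 32082 / 23.20 = 1382.8448
CPM(pH 5 rep1) = 76796 / 63.95 = 1200.8757
CPM(pH 5 rep2) = 49206 / 17.77 = 2769.0490
mean CPM(pH 7) = 1592.0203; mean CPM(pH 5) = 1984.9623
Fold change = 1984.9623 / 1592.0203 = 1.24682
log2(1.24682) = 0.3183

0.318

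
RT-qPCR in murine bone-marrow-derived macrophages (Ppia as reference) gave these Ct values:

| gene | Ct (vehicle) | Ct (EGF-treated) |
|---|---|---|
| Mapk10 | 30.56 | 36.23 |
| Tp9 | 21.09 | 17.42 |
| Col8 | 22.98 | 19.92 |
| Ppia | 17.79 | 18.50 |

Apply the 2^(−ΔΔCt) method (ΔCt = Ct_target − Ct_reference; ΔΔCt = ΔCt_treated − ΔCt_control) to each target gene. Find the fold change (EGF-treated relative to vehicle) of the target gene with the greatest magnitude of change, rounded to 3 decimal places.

Mapk10: ΔΔCt = (36.23−18.50) − (30.56−17.79) = 17.73 − 12.77 = 4.96; fold change = 2^-4.96 = 0.032
Tp9: ΔΔCt = (17.42−18.50) − (21.09−17.79) = -1.08 − 3.30 = -4.38; fold change = 2^4.38 = 20.821
Col8: ΔΔCt = (19.92−18.50) − (22.98−17.79) = 1.42 − 5.19 = -3.77; fold change = 2^3.77 = 13.642
Mapk10 has the largest |ΔΔCt| = 4.96.

0.032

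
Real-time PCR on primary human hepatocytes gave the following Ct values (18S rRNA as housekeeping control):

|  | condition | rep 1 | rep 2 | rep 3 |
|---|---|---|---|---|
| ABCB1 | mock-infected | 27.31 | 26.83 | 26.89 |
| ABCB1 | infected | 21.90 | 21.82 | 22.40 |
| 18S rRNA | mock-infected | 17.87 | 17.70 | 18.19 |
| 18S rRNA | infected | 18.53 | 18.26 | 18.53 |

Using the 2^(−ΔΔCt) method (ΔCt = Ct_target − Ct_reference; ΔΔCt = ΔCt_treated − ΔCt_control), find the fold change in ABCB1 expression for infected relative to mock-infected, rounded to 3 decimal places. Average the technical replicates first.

Mean Ct: ABCB1 mock-infected 27.010; ABCB1 infected 22.040; 18S rRNA mock-infected 17.920; 18S rRNA infected 18.440
ΔCt(mock-infected) = 27.010 − 17.920 = 9.090
ΔCt(infected) = 22.040 − 18.440 = 3.600
ΔΔCt = 3.600 − 9.090 = -5.490
Fold change = 2^(−(-5.490)) = 2^5.490 = 44.9422

44.942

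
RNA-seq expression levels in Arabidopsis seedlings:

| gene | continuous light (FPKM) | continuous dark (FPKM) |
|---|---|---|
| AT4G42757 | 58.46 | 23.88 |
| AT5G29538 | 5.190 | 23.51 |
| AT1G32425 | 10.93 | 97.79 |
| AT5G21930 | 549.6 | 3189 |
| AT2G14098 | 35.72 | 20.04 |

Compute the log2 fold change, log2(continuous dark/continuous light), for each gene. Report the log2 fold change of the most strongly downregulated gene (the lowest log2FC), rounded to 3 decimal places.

-1.292

log2(23.88/58.46) = -1.292  (AT4G42757)
log2(23.51/5.190) = 2.179  (AT5G29538)
log2(97.79/10.93) = 3.161  (AT1G32425)
log2(3189/549.6) = 2.537  (AT5G21930)
log2(20.04/35.72) = -0.834  (AT2G14098)
AT4G42757 is most strongly downregulated.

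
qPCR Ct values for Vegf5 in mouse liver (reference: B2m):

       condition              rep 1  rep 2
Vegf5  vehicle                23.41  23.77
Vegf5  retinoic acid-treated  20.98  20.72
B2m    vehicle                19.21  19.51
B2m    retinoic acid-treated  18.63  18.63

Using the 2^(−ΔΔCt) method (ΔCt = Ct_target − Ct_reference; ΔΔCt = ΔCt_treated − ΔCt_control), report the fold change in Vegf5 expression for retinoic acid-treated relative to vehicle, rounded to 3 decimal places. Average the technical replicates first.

Mean Ct: Vegf5 vehicle 23.590; Vegf5 retinoic acid-treated 20.850; B2m vehicle 19.360; B2m retinoic acid-treated 18.630
ΔCt(vehicle) = 23.590 − 19.360 = 4.230
ΔCt(retinoic acid-treated) = 20.850 − 18.630 = 2.220
ΔΔCt = 2.220 − 4.230 = -2.010
Fold change = 2^(−(-2.010)) = 2^2.010 = 4.0278

4.028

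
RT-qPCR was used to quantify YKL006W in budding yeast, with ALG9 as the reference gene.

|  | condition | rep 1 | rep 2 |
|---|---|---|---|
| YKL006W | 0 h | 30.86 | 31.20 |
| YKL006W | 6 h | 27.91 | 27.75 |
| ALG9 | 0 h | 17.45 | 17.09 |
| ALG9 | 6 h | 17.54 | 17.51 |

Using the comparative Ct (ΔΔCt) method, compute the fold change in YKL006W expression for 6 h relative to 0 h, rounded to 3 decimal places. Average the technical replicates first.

10.966

Mean Ct: YKL006W 0 h 31.030; YKL006W 6 h 27.830; ALG9 0 h 17.270; ALG9 6 h 17.525
ΔCt(0 h) = 31.030 − 17.270 = 13.760
ΔCt(6 h) = 27.830 − 17.525 = 10.305
ΔΔCt = 10.305 − 13.760 = -3.455
Fold change = 2^(−(-3.455)) = 2^3.455 = 10.9663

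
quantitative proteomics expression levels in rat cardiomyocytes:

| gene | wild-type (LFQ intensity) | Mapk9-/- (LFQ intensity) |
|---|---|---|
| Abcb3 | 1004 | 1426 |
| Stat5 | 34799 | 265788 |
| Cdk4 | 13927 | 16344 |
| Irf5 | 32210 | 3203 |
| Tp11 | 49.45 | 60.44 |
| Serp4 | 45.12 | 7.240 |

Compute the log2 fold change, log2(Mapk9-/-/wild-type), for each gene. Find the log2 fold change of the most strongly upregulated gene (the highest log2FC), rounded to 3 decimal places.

2.933

log2(1426/1004) = 0.506  (Abcb3)
log2(265788/34799) = 2.933  (Stat5)
log2(16344/13927) = 0.231  (Cdk4)
log2(3203/32210) = -3.330  (Irf5)
log2(60.44/49.45) = 0.290  (Tp11)
log2(7.240/45.12) = -2.640  (Serp4)
Stat5 is most strongly upregulated.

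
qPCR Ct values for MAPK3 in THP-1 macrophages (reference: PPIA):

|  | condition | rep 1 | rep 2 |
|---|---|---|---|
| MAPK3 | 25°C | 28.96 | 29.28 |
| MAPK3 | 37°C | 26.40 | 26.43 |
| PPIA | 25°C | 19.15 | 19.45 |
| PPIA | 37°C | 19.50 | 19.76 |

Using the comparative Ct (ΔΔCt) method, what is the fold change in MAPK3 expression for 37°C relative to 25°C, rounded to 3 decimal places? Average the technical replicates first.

Mean Ct: MAPK3 25°C 29.120; MAPK3 37°C 26.415; PPIA 25°C 19.300; PPIA 37°C 19.630
ΔCt(25°C) = 29.120 − 19.300 = 9.820
ΔCt(37°C) = 26.415 − 19.630 = 6.785
ΔΔCt = 6.785 − 9.820 = -3.035
Fold change = 2^(−(-3.035)) = 2^3.035 = 8.1965

8.196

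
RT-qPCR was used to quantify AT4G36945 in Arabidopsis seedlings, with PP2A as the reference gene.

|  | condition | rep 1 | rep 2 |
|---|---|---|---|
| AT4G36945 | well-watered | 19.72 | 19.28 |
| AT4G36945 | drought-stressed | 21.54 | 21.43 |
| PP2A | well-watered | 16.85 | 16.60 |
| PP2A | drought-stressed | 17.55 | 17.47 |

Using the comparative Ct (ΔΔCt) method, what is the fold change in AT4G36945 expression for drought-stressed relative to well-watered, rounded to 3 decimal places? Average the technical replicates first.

0.435

Mean Ct: AT4G36945 well-watered 19.500; AT4G36945 drought-stressed 21.485; PP2A well-watered 16.725; PP2A drought-stressed 17.510
ΔCt(well-watered) = 19.500 − 16.725 = 2.775
ΔCt(drought-stressed) = 21.485 − 17.510 = 3.975
ΔΔCt = 3.975 − 2.775 = 1.200
Fold change = 2^(−1.200) = 0.4353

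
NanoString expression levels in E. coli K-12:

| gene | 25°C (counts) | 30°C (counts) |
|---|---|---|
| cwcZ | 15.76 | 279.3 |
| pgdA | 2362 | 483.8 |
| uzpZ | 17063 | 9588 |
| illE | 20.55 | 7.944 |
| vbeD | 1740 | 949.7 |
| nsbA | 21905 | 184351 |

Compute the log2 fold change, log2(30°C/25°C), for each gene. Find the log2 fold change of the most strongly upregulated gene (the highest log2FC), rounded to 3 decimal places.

log2(279.3/15.76) = 4.147  (cwcZ)
log2(483.8/2362) = -2.288  (pgdA)
log2(9588/17063) = -0.832  (uzpZ)
log2(7.944/20.55) = -1.371  (illE)
log2(949.7/1740) = -0.874  (vbeD)
log2(184351/21905) = 3.073  (nsbA)
cwcZ is most strongly upregulated.

4.147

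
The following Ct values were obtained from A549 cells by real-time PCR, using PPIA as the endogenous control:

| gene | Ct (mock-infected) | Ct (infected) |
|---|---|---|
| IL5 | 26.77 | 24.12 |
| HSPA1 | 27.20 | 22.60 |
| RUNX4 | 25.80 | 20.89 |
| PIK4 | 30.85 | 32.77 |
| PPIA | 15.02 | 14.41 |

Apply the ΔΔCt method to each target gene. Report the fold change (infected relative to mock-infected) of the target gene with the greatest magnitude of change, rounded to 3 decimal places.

IL5: ΔΔCt = (24.12−14.41) − (26.77−15.02) = 9.71 − 11.75 = -2.04; fold change = 2^2.04 = 4.112
HSPA1: ΔΔCt = (22.60−14.41) − (27.20−15.02) = 8.19 − 12.18 = -3.99; fold change = 2^3.99 = 15.889
RUNX4: ΔΔCt = (20.89−14.41) − (25.80−15.02) = 6.48 − 10.78 = -4.30; fold change = 2^4.30 = 19.698
PIK4: ΔΔCt = (32.77−14.41) − (30.85−15.02) = 18.36 − 15.83 = 2.53; fold change = 2^-2.53 = 0.173
RUNX4 has the largest |ΔΔCt| = 4.30.

19.698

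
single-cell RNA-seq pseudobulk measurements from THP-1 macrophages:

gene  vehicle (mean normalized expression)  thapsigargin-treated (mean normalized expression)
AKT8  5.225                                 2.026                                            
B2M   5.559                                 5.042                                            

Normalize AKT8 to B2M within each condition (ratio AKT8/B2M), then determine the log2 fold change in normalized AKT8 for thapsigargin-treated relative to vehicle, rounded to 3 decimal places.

-1.226

AKT8/B2M (vehicle) = 5.225 / 5.559 = 0.93992
AKT8/B2M (thapsigargin-treated) = 2.026 / 5.042 = 0.40182
Fold change = 0.40182 / 0.93992 = 0.4275
log2(0.4275) = -1.2260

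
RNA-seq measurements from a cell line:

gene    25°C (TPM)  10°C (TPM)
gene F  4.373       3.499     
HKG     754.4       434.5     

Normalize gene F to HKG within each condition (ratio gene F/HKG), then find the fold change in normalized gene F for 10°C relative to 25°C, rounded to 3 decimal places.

gene F/HKG (25°C) = 4.373 / 754.4 = 0.0057967
gene F/HKG (10°C) = 3.499 / 434.5 = 0.0080529
Fold change = 0.0080529 / 0.0057967 = 1.3892

1.389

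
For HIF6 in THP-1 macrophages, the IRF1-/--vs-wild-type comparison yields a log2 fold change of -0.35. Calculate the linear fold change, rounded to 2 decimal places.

Fold change = 2^(-0.35) = 0.785

0.78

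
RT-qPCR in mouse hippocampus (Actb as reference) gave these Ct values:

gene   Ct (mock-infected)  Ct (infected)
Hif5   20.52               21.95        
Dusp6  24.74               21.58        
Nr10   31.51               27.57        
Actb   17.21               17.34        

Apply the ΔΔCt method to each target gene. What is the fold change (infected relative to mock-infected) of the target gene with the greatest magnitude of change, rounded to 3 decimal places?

16.795

Hif5: ΔΔCt = (21.95−17.34) − (20.52−17.21) = 4.61 − 3.31 = 1.30; fold change = 2^-1.30 = 0.406
Dusp6: ΔΔCt = (21.58−17.34) − (24.74−17.21) = 4.24 − 7.53 = -3.29; fold change = 2^3.29 = 9.781
Nr10: ΔΔCt = (27.57−17.34) − (31.51−17.21) = 10.23 − 14.30 = -4.07; fold change = 2^4.07 = 16.795
Nr10 has the largest |ΔΔCt| = 4.07.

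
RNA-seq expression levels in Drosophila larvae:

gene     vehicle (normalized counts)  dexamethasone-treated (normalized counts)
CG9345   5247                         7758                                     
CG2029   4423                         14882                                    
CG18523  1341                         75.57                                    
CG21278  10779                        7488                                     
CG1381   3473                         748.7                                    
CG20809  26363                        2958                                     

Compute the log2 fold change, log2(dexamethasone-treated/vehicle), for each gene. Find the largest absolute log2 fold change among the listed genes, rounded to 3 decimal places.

4.149

log2(7758/5247) = 0.564  (CG9345)
log2(14882/4423) = 1.750  (CG2029)
log2(75.57/1341) = -4.149  (CG18523)
log2(7488/10779) = -0.526  (CG21278)
log2(748.7/3473) = -2.214  (CG1381)
log2(2958/26363) = -3.156  (CG20809)
The largest magnitude belongs to CG18523.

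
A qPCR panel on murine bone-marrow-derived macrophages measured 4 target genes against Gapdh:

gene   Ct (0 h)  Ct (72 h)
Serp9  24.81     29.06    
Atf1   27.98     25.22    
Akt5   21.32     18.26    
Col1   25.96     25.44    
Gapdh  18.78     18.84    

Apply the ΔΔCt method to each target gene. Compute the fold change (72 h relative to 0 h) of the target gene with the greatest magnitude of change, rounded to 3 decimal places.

Serp9: ΔΔCt = (29.06−18.84) − (24.81−18.78) = 10.22 − 6.03 = 4.19; fold change = 2^-4.19 = 0.055
Atf1: ΔΔCt = (25.22−18.84) − (27.98−18.78) = 6.38 − 9.20 = -2.82; fold change = 2^2.82 = 7.062
Akt5: ΔΔCt = (18.26−18.84) − (21.32−18.78) = -0.58 − 2.54 = -3.12; fold change = 2^3.12 = 8.694
Col1: ΔΔCt = (25.44−18.84) − (25.96−18.78) = 6.60 − 7.18 = -0.58; fold change = 2^0.58 = 1.495
Serp9 has the largest |ΔΔCt| = 4.19.

0.055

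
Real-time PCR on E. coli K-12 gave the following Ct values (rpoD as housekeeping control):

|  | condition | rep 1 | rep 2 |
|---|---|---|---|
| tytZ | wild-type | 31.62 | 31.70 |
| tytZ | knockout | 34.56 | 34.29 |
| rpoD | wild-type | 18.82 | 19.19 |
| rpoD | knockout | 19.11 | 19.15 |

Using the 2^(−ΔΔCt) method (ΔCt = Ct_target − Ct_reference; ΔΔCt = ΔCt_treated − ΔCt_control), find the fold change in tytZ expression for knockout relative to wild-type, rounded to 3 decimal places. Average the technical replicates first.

Mean Ct: tytZ wild-type 31.660; tytZ knockout 34.425; rpoD wild-type 19.005; rpoD knockout 19.130
ΔCt(wild-type) = 31.660 − 19.005 = 12.655
ΔCt(knockout) = 34.425 − 19.130 = 15.295
ΔΔCt = 15.295 − 12.655 = 2.640
Fold change = 2^(−2.640) = 0.1604

0.160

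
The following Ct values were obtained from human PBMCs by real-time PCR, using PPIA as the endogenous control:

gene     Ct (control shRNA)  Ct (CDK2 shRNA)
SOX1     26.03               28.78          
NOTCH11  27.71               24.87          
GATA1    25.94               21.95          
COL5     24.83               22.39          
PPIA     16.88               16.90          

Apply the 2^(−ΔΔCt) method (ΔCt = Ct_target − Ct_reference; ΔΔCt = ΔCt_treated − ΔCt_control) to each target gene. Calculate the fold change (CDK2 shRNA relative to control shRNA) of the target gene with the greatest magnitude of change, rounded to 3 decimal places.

SOX1: ΔΔCt = (28.78−16.90) − (26.03−16.88) = 11.88 − 9.15 = 2.73; fold change = 2^-2.73 = 0.151
NOTCH11: ΔΔCt = (24.87−16.90) − (27.71−16.88) = 7.97 − 10.83 = -2.86; fold change = 2^2.86 = 7.260
GATA1: ΔΔCt = (21.95−16.90) − (25.94−16.88) = 5.05 − 9.06 = -4.01; fold change = 2^4.01 = 16.111
COL5: ΔΔCt = (22.39−16.90) − (24.83−16.88) = 5.49 − 7.95 = -2.46; fold change = 2^2.46 = 5.502
GATA1 has the largest |ΔΔCt| = 4.01.

16.111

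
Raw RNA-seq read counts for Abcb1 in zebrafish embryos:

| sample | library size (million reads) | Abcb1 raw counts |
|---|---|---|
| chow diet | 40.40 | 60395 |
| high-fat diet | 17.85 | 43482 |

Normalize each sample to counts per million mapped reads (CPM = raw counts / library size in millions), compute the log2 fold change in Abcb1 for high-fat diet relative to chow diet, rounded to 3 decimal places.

0.704

CPM(chow diet) = 60395 / 40.40 = 1494.9257
CPM(high-fat diet) = 43482 / 17.85 = 2435.9664
Fold change = 2435.9664 / 1494.9257 = 1.62949
log2(1.62949) = 0.7044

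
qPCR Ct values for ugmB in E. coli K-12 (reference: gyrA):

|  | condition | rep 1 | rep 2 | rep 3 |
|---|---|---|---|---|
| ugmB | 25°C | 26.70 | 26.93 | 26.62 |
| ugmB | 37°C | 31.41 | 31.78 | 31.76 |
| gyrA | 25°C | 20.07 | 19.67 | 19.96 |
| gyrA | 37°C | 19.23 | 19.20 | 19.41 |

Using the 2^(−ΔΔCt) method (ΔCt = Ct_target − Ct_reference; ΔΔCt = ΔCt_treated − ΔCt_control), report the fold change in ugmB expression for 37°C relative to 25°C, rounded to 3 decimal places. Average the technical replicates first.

Mean Ct: ugmB 25°C 26.750; ugmB 37°C 31.650; gyrA 25°C 19.900; gyrA 37°C 19.280
ΔCt(25°C) = 26.750 − 19.900 = 6.850
ΔCt(37°C) = 31.650 − 19.280 = 12.370
ΔΔCt = 12.370 − 6.850 = 5.520
Fold change = 2^(−5.520) = 0.0218

0.022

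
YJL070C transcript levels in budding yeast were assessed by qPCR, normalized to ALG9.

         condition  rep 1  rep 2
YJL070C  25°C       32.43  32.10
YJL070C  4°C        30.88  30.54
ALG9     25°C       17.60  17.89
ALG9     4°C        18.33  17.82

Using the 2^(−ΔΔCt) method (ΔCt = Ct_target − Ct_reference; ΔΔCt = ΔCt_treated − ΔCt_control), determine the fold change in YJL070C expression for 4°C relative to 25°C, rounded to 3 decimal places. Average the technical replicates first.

Mean Ct: YJL070C 25°C 32.265; YJL070C 4°C 30.710; ALG9 25°C 17.745; ALG9 4°C 18.075
ΔCt(25°C) = 32.265 − 17.745 = 14.520
ΔCt(4°C) = 30.710 − 18.075 = 12.635
ΔΔCt = 12.635 − 14.520 = -1.885
Fold change = 2^(−(-1.885)) = 2^1.885 = 3.6935

3.694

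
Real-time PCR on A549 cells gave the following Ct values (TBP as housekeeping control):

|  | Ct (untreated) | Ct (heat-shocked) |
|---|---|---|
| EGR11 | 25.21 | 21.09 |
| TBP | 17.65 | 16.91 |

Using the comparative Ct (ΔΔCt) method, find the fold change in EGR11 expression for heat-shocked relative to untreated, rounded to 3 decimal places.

ΔCt(untreated) = 25.210 − 17.650 = 7.560
ΔCt(heat-shocked) = 21.090 − 16.910 = 4.180
ΔΔCt = 4.180 − 7.560 = -3.380
Fold change = 2^(−(-3.380)) = 2^3.380 = 10.4107

10.411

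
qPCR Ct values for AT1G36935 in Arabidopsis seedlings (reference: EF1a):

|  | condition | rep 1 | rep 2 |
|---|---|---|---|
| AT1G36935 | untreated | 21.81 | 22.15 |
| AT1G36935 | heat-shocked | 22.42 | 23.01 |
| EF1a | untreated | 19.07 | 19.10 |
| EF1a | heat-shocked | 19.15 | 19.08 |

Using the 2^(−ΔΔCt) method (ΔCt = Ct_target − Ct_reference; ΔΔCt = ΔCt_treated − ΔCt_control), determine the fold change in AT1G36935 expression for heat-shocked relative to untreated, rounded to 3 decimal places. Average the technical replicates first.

Mean Ct: AT1G36935 untreated 21.980; AT1G36935 heat-shocked 22.715; EF1a untreated 19.085; EF1a heat-shocked 19.115
ΔCt(untreated) = 21.980 − 19.085 = 2.895
ΔCt(heat-shocked) = 22.715 − 19.115 = 3.600
ΔΔCt = 3.600 − 2.895 = 0.705
Fold change = 2^(−0.705) = 0.6134

0.613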